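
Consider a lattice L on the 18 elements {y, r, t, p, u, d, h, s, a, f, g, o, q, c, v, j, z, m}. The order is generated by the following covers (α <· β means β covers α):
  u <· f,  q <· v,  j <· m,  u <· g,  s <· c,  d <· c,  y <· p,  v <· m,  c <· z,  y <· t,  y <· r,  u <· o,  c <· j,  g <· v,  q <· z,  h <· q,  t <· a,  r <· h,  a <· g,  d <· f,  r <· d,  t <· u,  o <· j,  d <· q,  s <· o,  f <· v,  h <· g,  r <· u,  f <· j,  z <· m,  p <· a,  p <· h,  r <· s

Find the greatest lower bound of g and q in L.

Common lower bounds of {g, q}: h, p, r, y.
The greatest among these is h.

h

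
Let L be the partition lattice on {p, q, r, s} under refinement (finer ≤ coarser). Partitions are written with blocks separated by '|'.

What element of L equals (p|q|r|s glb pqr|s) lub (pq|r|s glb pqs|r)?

pq|r|s

p|q|r|s ∧ pqr|s = p|q|r|s
pq|r|s ∧ pqs|r = pq|r|s
p|q|r|s ∨ pq|r|s = pq|r|s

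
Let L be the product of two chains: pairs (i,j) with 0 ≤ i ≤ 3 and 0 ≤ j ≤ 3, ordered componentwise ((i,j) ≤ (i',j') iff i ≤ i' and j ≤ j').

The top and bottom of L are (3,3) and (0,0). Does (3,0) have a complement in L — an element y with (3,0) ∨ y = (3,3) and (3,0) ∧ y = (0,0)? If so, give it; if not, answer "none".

(0,3)

Need y with (3,0) ∨ y = (3,3) and (3,0) ∧ y = (0,0).
Checking each element gives: (0,3).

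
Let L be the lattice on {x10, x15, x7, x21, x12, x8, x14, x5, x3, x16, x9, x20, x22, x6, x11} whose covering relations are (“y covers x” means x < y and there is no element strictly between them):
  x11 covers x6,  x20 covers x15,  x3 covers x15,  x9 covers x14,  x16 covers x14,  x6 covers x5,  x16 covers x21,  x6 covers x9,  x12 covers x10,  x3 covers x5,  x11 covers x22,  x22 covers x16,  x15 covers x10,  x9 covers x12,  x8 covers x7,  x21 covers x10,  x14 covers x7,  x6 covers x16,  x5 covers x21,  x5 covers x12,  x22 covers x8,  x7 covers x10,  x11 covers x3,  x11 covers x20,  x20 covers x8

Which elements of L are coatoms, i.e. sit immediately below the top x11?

The coatoms are exactly the elements covered by x11: x20, x22, x3, x6.

x20, x22, x3, x6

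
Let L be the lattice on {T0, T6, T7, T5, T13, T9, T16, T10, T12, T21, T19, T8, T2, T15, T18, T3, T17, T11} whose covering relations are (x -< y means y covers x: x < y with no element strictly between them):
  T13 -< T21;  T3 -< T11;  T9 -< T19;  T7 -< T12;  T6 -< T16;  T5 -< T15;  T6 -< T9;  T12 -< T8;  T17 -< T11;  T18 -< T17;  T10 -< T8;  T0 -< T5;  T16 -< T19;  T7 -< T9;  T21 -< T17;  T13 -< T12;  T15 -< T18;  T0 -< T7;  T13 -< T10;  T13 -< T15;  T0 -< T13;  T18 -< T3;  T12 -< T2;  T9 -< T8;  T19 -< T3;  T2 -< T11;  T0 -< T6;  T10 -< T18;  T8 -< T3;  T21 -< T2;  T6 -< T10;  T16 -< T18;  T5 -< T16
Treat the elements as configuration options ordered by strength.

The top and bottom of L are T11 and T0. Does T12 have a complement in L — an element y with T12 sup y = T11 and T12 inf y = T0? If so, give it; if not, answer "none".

For every candidate y, either T12 ∨ y ≠ T11 or T12 ∧ y ≠ T0; no complement exists.

none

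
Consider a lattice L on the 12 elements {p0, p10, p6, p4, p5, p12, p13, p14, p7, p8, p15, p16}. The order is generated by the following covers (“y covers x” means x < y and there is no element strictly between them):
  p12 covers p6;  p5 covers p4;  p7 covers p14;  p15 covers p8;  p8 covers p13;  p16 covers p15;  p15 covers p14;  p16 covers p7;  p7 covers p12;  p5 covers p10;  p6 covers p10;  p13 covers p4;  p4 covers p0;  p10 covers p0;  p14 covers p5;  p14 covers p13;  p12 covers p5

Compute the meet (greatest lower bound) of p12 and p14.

Common lower bounds of {p12, p14}: p0, p10, p4, p5.
The greatest among these is p5.

p5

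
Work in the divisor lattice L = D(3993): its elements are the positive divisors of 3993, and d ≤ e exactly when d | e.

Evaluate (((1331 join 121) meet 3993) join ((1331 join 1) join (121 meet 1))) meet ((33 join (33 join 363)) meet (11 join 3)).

11

1331 ∨ 121 = 1331
1331 ∧ 3993 = 1331
1331 ∨ 1 = 1331
121 ∧ 1 = 1
1331 ∨ 1 = 1331
1331 ∨ 1331 = 1331
33 ∨ 363 = 363
33 ∨ 363 = 363
11 ∨ 3 = 33
363 ∧ 33 = 33
1331 ∧ 33 = 11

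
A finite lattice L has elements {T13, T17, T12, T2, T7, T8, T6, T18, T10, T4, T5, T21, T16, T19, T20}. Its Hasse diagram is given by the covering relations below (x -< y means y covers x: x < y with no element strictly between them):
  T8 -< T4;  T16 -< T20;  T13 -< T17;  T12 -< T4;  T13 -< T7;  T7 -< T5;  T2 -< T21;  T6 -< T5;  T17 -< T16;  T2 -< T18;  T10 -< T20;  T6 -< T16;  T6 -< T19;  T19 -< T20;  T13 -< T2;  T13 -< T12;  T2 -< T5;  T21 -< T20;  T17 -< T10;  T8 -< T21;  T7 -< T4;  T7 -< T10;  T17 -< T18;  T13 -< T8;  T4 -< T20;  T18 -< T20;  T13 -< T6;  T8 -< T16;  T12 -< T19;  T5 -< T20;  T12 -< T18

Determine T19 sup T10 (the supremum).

T20

Common upper bounds of {T19, T10}: T20.
The least among these is T20.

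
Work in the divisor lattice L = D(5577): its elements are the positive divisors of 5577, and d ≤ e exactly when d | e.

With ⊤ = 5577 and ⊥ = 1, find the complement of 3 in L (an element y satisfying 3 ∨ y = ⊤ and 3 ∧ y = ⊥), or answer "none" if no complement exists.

Need y with 3 ∨ y = 5577 and 3 ∧ y = 1.
Checking each element gives: 1859.

1859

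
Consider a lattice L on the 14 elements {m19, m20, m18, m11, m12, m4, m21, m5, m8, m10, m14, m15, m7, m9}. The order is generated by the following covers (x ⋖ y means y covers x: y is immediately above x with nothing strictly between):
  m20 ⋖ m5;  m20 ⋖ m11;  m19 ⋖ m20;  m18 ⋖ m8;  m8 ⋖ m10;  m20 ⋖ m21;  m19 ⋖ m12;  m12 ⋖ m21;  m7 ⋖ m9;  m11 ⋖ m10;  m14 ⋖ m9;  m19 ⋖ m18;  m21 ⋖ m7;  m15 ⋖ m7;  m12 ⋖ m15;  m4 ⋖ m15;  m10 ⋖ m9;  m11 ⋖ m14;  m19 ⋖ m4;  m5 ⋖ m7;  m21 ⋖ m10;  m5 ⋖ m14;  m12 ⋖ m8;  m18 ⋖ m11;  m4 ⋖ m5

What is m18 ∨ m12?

Common upper bounds of {m18, m12}: m10, m8, m9.
The least among these is m8.

m8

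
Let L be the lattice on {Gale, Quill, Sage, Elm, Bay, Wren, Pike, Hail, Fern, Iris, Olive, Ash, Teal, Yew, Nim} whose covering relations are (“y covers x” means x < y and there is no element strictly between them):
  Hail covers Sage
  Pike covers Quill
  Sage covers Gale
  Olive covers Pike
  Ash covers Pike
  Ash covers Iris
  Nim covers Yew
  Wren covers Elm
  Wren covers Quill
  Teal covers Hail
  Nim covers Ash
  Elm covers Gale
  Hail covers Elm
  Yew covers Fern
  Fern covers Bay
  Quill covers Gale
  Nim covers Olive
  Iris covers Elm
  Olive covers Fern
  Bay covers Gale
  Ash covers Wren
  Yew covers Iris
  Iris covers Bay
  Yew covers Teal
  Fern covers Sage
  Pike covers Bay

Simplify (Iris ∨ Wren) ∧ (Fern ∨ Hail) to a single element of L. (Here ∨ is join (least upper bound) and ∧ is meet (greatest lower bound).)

Iris ∨ Wren = Ash
Fern ∨ Hail = Yew
Ash ∧ Yew = Iris

Iris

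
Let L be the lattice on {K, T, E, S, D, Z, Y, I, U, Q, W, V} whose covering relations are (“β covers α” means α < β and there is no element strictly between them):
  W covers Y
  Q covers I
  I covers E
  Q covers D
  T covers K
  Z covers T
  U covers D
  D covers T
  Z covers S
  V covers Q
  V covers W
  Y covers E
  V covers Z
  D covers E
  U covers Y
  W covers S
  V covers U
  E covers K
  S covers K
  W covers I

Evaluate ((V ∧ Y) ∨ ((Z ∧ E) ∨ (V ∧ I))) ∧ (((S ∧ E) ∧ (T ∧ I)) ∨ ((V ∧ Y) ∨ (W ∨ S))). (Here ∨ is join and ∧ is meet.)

V ∧ Y = Y
Z ∧ E = K
V ∧ I = I
K ∨ I = I
Y ∨ I = W
S ∧ E = K
T ∧ I = K
K ∧ K = K
V ∧ Y = Y
W ∨ S = W
Y ∨ W = W
K ∨ W = W
W ∧ W = W

W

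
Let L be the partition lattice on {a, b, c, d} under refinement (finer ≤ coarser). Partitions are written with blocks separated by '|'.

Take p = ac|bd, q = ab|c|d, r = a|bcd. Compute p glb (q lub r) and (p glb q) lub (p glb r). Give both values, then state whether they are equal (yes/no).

ac|bd; a|bd|c; no

q lub r = abcd, so p glb (q lub r) = ac|bd glb abcd = ac|bd.
p glb q = a|b|c|d and p glb r = a|bd|c, so (p glb q) lub (p glb r) = a|b|c|d lub a|bd|c = a|bd|c.
Equal: no.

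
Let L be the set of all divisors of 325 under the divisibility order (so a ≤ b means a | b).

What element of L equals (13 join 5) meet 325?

65

13 ∨ 5 = 65
65 ∧ 325 = 65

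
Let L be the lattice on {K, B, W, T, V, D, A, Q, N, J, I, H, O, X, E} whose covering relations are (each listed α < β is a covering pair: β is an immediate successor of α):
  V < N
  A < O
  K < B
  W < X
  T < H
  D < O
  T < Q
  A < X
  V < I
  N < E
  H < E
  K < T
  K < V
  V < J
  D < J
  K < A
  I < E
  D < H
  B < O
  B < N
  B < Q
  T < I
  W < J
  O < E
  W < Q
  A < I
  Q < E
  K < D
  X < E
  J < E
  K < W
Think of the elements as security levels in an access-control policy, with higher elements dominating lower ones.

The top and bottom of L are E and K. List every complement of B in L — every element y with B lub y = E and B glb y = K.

H, I, J, X

Need y with B ∨ y = E and B ∧ y = K.
Checking each element gives: H, I, J, X.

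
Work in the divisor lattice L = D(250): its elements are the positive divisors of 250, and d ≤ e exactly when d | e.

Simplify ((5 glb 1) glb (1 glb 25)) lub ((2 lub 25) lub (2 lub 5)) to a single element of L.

5 ∧ 1 = 1
1 ∧ 25 = 1
1 ∧ 1 = 1
2 ∨ 25 = 50
2 ∨ 5 = 10
50 ∨ 10 = 50
1 ∨ 50 = 50

50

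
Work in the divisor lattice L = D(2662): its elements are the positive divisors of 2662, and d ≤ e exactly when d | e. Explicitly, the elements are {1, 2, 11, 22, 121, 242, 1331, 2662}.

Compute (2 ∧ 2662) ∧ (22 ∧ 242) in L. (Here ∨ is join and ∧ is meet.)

2 ∧ 2662 = 2
22 ∧ 242 = 22
2 ∧ 22 = 2

2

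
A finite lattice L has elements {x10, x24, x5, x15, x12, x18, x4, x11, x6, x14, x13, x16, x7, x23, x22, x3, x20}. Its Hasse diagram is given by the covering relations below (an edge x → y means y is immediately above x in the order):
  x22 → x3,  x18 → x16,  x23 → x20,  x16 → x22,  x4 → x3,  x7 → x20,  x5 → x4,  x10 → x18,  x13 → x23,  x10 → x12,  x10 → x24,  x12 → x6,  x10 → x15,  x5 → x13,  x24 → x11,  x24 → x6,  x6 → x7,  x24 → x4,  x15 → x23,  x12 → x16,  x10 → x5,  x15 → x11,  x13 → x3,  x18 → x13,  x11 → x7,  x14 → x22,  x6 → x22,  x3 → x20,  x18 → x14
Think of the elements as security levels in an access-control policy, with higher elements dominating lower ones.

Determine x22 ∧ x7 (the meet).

Common lower bounds of {x22, x7}: x10, x12, x24, x6.
The greatest among these is x6.

x6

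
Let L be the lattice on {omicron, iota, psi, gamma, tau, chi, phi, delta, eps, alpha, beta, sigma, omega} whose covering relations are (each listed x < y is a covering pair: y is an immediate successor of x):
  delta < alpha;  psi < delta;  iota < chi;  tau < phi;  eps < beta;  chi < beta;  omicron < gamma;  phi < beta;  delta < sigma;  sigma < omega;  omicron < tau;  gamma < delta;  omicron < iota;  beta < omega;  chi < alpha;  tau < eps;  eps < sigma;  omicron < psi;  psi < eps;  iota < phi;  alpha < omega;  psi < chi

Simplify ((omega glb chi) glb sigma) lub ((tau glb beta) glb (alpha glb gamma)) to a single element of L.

psi

omega ∧ chi = chi
chi ∧ sigma = psi
tau ∧ beta = tau
alpha ∧ gamma = gamma
tau ∧ gamma = omicron
psi ∨ omicron = psi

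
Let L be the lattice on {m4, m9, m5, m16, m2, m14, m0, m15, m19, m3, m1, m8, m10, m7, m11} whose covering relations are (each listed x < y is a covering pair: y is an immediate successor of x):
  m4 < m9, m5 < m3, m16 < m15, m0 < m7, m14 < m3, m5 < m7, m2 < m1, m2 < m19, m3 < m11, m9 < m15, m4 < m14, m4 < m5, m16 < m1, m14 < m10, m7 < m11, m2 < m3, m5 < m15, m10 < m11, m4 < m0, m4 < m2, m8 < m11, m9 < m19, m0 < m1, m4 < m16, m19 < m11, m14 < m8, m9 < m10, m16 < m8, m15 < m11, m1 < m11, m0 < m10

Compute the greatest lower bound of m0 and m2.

m4

Common lower bounds of {m0, m2}: m4.
The greatest among these is m4.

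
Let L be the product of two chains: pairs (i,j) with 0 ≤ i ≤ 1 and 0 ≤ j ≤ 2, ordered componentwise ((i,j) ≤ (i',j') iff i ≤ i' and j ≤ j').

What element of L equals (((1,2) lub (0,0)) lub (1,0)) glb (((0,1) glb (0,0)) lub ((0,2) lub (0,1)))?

(1,2) ∨ (0,0) = (1,2)
(1,2) ∨ (1,0) = (1,2)
(0,1) ∧ (0,0) = (0,0)
(0,2) ∨ (0,1) = (0,2)
(0,0) ∨ (0,2) = (0,2)
(1,2) ∧ (0,2) = (0,2)

(0,2)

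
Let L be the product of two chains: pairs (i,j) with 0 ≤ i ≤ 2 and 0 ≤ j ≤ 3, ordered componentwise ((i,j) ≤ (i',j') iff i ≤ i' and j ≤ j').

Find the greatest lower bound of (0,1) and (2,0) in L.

In a product of chains, the meet is componentwise min, giving (0,0).

(0,0)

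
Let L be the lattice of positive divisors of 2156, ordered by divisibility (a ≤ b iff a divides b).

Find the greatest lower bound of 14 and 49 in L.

In the divisibility order, the meet is the greatest common divisor: gcd(14, 49) = 7.

7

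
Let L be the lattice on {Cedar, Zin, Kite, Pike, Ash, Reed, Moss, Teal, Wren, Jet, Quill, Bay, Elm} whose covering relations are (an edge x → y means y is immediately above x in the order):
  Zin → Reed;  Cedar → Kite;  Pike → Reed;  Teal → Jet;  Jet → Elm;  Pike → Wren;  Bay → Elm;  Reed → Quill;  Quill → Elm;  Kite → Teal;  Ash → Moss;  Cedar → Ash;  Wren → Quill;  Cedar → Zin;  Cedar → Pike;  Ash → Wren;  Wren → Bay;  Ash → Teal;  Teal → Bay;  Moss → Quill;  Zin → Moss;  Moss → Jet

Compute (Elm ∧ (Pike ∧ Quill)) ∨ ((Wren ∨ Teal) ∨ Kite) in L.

Pike ∧ Quill = Pike
Elm ∧ Pike = Pike
Wren ∨ Teal = Bay
Bay ∨ Kite = Bay
Pike ∨ Bay = Bay

Bay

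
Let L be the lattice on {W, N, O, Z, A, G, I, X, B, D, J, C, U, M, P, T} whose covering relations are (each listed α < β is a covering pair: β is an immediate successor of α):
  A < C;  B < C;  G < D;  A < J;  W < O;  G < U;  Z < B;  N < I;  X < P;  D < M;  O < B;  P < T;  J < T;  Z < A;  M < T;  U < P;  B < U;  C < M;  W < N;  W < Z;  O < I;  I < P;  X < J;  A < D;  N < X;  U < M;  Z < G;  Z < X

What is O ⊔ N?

Common upper bounds of {O, N}: I, P, T.
The least among these is I.

I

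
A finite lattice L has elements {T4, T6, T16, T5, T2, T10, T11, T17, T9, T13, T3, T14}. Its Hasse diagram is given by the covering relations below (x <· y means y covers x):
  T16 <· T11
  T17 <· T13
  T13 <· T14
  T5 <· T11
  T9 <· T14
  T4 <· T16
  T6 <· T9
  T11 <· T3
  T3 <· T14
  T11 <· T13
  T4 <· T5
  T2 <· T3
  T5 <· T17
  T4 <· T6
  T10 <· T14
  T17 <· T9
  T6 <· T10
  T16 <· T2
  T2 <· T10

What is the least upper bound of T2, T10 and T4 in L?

Common upper bounds of {T2, T10, T4}: T10, T14.
The least among these is T10.

T10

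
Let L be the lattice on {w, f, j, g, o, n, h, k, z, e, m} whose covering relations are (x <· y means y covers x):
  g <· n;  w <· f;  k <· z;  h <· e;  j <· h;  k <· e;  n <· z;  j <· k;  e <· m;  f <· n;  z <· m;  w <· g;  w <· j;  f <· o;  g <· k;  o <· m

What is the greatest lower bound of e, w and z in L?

w

Common lower bounds of {e, w, z}: w.
The greatest among these is w.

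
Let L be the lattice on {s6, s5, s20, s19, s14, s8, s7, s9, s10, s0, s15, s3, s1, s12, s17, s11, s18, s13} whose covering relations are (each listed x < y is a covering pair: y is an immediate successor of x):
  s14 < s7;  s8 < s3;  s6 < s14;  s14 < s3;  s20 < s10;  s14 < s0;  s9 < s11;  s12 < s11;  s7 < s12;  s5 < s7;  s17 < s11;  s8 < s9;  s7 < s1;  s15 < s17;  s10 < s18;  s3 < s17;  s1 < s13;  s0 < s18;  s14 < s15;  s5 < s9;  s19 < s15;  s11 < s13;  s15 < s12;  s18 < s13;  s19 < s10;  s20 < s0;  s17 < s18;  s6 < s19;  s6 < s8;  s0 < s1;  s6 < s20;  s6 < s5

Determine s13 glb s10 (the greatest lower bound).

Common lower bounds of {s13, s10}: s10, s19, s20, s6.
The greatest among these is s10.

s10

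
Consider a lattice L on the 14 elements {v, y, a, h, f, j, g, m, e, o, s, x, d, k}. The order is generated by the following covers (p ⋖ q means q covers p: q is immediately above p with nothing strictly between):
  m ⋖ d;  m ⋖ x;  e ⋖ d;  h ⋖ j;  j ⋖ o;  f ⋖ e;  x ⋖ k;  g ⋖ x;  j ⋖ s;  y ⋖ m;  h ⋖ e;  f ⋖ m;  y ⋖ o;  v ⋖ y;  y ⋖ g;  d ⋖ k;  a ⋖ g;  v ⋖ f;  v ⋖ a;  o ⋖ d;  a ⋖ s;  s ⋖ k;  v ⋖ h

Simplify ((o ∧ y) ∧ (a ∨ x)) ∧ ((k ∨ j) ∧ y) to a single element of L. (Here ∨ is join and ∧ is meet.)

o ∧ y = y
a ∨ x = x
y ∧ x = y
k ∨ j = k
k ∧ y = y
y ∧ y = y

y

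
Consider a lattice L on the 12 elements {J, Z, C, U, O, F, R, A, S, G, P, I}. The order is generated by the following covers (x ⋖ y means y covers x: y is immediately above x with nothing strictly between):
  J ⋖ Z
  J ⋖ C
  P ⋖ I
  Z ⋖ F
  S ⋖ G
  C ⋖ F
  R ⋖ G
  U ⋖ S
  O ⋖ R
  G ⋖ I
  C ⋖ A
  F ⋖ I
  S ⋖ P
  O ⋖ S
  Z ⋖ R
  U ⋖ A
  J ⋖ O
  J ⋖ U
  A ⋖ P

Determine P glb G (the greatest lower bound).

S

Common lower bounds of {P, G}: J, O, S, U.
The greatest among these is S.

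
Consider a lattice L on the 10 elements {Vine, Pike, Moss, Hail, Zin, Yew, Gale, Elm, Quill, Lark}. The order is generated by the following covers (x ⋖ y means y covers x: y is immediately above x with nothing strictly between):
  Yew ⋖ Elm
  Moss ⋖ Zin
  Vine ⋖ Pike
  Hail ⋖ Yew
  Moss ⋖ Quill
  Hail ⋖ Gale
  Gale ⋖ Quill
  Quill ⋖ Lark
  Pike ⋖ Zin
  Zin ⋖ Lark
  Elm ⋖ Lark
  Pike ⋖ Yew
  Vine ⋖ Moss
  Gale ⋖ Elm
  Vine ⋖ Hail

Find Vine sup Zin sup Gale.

Lark

Common upper bounds of {Vine, Zin, Gale}: Lark.
The least among these is Lark.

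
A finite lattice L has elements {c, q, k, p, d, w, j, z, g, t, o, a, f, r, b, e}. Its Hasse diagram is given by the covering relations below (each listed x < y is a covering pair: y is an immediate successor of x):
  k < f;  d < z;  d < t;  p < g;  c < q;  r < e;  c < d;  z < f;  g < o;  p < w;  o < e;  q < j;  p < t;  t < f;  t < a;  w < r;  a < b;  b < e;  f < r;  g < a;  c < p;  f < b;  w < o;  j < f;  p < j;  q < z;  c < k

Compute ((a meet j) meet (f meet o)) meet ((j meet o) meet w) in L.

p

a ∧ j = p
f ∧ o = p
p ∧ p = p
j ∧ o = p
p ∧ w = p
p ∧ p = p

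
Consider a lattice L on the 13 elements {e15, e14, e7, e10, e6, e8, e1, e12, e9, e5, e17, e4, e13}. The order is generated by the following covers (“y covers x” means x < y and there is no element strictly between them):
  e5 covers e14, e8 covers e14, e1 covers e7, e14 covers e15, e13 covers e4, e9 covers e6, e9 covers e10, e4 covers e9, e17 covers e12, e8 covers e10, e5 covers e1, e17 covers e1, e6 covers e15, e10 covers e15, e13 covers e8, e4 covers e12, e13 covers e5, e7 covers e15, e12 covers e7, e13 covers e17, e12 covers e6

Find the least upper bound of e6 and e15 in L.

Common upper bounds of {e6, e15}: e12, e13, e17, e4, e6, e9.
The least among these is e6.

e6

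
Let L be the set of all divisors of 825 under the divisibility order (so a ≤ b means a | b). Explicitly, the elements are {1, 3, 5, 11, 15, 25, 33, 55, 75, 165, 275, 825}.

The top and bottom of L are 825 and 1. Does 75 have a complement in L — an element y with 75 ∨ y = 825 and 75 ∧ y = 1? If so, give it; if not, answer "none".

11

Need y with 75 ∨ y = 825 and 75 ∧ y = 1.
Checking each element gives: 11.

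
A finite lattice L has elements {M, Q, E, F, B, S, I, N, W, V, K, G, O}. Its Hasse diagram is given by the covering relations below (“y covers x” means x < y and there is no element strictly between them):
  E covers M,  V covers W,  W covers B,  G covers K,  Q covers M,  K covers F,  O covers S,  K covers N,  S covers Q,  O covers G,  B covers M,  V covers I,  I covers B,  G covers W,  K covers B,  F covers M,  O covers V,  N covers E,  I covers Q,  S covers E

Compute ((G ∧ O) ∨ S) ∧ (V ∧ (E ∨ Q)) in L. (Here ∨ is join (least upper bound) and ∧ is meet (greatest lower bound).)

Q

G ∧ O = G
G ∨ S = O
E ∨ Q = S
V ∧ S = Q
O ∧ Q = Q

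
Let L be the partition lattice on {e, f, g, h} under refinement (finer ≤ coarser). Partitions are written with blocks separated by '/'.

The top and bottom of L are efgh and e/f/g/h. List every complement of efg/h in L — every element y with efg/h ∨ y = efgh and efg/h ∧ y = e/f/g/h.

e/f/gh, e/fh/g, eh/f/g

Need y with efg/h ∨ y = efgh and efg/h ∧ y = e/f/g/h.
Checking each element gives: e/f/gh, e/fh/g, eh/f/g.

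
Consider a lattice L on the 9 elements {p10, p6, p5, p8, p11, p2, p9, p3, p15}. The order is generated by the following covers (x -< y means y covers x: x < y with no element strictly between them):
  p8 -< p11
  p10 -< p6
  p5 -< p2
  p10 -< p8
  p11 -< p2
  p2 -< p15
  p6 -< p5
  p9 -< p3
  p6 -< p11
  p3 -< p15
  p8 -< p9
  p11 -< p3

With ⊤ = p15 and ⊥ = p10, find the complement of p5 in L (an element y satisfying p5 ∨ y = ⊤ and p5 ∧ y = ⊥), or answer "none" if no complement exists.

p9

Need y with p5 ∨ y = p15 and p5 ∧ y = p10.
Checking each element gives: p9.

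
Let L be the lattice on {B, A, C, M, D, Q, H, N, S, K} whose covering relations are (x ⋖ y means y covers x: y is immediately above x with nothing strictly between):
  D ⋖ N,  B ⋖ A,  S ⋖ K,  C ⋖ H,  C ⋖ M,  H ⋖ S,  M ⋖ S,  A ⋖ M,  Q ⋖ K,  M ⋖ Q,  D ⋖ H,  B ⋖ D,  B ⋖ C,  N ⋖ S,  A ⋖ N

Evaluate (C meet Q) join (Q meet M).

C ∧ Q = C
Q ∧ M = M
C ∨ M = M

M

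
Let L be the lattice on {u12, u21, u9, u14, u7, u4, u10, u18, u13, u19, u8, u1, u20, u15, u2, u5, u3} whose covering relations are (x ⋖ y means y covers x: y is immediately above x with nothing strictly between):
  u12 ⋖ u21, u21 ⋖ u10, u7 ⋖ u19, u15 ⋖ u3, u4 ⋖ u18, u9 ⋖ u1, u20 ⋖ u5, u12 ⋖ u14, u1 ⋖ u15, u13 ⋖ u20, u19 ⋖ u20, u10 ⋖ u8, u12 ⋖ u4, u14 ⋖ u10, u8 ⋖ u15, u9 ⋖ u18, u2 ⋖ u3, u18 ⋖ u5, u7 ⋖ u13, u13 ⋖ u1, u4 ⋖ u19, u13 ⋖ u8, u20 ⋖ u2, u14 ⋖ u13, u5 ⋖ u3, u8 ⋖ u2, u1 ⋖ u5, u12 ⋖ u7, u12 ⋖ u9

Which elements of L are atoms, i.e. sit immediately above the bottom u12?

u14, u21, u4, u7, u9

The atoms are exactly the elements that cover u12: u14, u21, u4, u7, u9.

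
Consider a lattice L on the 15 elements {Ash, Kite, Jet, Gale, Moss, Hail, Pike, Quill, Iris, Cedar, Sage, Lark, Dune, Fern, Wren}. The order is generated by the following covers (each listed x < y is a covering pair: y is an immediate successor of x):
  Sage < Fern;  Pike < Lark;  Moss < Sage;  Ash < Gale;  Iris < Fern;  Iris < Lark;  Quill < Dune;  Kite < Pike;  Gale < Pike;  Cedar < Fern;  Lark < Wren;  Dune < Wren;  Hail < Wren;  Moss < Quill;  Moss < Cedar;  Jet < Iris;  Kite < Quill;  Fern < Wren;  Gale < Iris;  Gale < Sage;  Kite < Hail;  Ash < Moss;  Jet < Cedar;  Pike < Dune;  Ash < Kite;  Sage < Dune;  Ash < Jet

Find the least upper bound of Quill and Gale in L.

Common upper bounds of {Quill, Gale}: Dune, Wren.
The least among these is Dune.

Dune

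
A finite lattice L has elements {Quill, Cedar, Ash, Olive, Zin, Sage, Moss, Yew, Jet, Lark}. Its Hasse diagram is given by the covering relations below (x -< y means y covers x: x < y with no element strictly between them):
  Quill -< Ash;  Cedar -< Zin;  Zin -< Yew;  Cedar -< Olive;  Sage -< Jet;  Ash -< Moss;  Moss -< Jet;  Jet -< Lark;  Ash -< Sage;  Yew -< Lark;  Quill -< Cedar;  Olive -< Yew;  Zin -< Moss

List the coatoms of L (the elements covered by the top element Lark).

Jet, Yew

The coatoms are exactly the elements covered by Lark: Jet, Yew.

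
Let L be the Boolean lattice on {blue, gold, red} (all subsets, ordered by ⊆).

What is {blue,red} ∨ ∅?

Under ⊆, join is union: {blue,red} ∪ ∅ = {blue,red}.

{blue,red}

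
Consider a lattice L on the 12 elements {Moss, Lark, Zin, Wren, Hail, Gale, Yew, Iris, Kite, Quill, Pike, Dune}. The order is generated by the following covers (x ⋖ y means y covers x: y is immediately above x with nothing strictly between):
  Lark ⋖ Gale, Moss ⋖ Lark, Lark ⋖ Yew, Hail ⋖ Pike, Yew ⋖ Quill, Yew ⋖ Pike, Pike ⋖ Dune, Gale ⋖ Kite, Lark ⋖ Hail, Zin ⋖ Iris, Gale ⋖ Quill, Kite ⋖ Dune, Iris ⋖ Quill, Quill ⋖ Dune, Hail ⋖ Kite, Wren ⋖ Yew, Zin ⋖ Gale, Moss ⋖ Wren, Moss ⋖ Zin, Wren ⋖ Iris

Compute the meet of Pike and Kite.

Hail

Common lower bounds of {Pike, Kite}: Hail, Lark, Moss.
The greatest among these is Hail.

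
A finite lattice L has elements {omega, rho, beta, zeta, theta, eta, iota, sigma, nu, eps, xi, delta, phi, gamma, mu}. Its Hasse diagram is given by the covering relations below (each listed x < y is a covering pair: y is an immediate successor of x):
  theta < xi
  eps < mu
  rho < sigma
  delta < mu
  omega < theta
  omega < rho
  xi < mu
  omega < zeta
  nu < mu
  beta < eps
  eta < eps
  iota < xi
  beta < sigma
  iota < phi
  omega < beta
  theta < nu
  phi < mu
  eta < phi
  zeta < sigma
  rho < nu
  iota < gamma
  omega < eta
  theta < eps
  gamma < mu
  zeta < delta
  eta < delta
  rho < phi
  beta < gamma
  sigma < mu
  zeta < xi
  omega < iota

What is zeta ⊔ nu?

mu

Common upper bounds of {zeta, nu}: mu.
The least among these is mu.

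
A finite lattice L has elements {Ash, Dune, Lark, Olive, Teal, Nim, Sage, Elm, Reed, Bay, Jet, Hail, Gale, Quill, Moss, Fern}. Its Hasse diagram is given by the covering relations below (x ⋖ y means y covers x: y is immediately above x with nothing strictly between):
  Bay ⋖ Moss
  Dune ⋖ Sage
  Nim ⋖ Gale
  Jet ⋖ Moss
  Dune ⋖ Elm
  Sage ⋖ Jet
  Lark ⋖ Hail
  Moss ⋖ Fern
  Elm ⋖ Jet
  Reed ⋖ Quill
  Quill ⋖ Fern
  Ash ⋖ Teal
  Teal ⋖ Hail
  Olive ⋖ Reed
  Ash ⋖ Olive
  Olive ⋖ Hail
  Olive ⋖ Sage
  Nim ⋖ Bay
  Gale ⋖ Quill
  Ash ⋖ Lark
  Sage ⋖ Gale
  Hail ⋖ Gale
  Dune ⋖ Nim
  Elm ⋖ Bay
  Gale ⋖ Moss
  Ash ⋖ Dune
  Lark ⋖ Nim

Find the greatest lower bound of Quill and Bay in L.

Common lower bounds of {Quill, Bay}: Ash, Dune, Lark, Nim.
The greatest among these is Nim.

Nim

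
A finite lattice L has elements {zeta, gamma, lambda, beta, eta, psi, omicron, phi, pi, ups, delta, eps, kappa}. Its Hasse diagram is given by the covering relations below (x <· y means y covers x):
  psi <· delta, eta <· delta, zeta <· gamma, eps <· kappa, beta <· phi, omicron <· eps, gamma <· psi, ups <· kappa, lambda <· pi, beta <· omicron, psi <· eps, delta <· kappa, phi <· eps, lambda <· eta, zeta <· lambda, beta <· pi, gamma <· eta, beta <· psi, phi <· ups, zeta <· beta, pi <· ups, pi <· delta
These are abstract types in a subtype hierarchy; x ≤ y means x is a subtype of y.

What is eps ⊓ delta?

Common lower bounds of {eps, delta}: beta, gamma, psi, zeta.
The greatest among these is psi.

psi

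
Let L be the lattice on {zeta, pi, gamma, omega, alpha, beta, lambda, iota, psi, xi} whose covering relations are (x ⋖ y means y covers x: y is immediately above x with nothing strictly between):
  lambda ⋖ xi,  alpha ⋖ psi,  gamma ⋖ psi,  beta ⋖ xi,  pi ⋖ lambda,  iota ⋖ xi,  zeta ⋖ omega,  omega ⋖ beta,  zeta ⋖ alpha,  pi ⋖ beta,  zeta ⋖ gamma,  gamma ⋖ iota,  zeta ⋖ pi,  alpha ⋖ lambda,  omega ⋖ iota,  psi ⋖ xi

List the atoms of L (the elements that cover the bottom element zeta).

The atoms are exactly the elements that cover zeta: alpha, gamma, omega, pi.

alpha, gamma, omega, pi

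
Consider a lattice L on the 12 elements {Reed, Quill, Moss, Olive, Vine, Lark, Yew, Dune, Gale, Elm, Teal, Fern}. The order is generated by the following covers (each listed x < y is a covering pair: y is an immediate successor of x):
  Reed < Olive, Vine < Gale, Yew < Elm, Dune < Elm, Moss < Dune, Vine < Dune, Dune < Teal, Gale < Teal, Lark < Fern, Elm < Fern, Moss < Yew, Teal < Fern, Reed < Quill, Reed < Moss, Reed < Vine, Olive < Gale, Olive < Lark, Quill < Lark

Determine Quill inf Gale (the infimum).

Reed

Common lower bounds of {Quill, Gale}: Reed.
The greatest among these is Reed.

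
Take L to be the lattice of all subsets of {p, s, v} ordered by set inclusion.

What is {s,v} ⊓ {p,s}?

Under ⊆, meet is intersection: {s,v} ∩ {p,s} = {s}.

{s}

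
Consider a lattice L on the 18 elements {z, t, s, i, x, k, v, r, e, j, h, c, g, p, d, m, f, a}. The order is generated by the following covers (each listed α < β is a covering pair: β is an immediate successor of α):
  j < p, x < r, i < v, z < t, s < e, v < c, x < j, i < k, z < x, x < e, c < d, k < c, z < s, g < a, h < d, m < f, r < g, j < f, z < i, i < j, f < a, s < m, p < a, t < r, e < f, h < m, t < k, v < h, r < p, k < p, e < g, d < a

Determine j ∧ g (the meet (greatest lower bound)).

Common lower bounds of {j, g}: x, z.
The greatest among these is x.

x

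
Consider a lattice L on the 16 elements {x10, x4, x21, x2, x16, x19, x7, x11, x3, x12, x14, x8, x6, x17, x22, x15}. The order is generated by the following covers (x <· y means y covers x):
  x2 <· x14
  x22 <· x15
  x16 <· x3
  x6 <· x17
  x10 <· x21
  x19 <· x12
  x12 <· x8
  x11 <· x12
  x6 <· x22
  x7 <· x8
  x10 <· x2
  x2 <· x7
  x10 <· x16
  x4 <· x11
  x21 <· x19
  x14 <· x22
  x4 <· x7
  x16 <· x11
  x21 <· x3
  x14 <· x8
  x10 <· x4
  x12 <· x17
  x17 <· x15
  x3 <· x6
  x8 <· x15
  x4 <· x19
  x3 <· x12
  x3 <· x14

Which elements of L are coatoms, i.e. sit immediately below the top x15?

x17, x22, x8

The coatoms are exactly the elements covered by x15: x17, x22, x8.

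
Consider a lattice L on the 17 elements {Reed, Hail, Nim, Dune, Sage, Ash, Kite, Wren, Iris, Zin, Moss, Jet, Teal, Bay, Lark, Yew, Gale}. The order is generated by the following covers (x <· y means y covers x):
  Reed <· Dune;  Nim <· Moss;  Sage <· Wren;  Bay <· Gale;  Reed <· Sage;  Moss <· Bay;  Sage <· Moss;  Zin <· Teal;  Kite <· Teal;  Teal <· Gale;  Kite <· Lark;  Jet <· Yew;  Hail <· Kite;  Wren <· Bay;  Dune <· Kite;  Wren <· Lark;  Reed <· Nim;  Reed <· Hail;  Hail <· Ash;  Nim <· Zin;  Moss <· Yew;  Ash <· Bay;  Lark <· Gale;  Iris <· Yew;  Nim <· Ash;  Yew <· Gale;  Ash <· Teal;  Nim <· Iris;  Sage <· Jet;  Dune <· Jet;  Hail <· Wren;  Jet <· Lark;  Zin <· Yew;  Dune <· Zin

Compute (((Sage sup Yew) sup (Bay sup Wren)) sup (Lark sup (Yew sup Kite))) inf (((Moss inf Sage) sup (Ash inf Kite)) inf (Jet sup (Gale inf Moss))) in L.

Sage

Sage ∨ Yew = Yew
Bay ∨ Wren = Bay
Yew ∨ Bay = Gale
Yew ∨ Kite = Gale
Lark ∨ Gale = Gale
Gale ∨ Gale = Gale
Moss ∧ Sage = Sage
Ash ∧ Kite = Hail
Sage ∨ Hail = Wren
Gale ∧ Moss = Moss
Jet ∨ Moss = Yew
Wren ∧ Yew = Sage
Gale ∧ Sage = Sage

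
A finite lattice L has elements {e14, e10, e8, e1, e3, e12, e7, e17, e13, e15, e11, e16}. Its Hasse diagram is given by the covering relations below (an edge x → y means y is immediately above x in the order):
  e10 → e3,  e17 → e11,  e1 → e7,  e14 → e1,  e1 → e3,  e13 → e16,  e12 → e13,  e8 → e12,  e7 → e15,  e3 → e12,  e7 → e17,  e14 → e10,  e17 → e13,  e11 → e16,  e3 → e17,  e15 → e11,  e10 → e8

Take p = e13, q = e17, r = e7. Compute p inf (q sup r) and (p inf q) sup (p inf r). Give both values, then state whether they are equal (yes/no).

q sup r = e17, so p inf (q sup r) = e13 inf e17 = e17.
p inf q = e17 and p inf r = e7, so (p inf q) sup (p inf r) = e17 sup e7 = e17.
Equal: yes.

e17; e17; yes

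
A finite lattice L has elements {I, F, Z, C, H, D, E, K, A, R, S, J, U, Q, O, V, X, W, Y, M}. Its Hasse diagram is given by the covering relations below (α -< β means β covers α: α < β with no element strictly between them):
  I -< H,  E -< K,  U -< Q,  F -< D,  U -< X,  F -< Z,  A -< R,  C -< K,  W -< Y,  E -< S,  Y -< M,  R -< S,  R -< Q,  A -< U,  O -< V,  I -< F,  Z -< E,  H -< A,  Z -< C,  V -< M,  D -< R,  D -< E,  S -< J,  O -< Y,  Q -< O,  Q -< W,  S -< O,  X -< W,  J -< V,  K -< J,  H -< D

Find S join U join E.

O

Common upper bounds of {S, U, E}: M, O, V, Y.
The least among these is O.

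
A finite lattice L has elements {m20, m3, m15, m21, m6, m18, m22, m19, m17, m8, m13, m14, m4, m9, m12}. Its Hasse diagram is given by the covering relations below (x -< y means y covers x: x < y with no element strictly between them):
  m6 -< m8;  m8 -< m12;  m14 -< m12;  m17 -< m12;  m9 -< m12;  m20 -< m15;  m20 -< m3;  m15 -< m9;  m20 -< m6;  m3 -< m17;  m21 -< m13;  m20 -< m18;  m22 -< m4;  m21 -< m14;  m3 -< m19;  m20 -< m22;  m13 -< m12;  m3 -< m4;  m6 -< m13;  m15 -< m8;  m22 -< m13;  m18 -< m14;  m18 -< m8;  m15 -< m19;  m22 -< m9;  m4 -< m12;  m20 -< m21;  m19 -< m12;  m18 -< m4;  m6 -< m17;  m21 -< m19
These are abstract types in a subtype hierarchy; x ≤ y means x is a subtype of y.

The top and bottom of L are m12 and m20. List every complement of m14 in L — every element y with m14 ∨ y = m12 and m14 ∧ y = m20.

m15, m17, m22, m3, m6, m9

Need y with m14 ∨ y = m12 and m14 ∧ y = m20.
Checking each element gives: m15, m17, m22, m3, m6, m9.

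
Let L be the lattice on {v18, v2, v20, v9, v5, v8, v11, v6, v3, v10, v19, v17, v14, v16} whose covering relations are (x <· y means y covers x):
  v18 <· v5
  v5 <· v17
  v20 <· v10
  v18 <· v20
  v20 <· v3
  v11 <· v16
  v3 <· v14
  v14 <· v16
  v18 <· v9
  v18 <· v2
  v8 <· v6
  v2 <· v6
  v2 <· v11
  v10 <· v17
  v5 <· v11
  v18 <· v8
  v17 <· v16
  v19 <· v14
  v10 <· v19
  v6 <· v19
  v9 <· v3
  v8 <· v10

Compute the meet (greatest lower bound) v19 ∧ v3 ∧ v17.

v20

Common lower bounds of {v19, v3, v17}: v18, v20.
The greatest among these is v20.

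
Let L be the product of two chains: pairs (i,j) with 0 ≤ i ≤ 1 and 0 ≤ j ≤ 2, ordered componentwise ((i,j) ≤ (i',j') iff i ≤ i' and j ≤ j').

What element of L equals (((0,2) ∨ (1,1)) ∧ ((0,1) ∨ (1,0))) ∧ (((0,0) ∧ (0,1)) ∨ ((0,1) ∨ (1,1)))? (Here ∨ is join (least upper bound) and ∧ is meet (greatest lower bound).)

(1,1)

(0,2) ∨ (1,1) = (1,2)
(0,1) ∨ (1,0) = (1,1)
(1,2) ∧ (1,1) = (1,1)
(0,0) ∧ (0,1) = (0,0)
(0,1) ∨ (1,1) = (1,1)
(0,0) ∨ (1,1) = (1,1)
(1,1) ∧ (1,1) = (1,1)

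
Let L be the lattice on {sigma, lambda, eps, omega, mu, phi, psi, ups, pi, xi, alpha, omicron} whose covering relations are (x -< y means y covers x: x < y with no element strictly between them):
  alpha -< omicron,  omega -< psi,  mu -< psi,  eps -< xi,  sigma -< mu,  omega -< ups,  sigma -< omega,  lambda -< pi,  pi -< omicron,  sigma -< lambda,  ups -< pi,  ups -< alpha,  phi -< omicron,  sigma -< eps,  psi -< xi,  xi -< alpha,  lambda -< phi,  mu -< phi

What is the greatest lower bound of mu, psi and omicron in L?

mu

Common lower bounds of {mu, psi, omicron}: mu, sigma.
The greatest among these is mu.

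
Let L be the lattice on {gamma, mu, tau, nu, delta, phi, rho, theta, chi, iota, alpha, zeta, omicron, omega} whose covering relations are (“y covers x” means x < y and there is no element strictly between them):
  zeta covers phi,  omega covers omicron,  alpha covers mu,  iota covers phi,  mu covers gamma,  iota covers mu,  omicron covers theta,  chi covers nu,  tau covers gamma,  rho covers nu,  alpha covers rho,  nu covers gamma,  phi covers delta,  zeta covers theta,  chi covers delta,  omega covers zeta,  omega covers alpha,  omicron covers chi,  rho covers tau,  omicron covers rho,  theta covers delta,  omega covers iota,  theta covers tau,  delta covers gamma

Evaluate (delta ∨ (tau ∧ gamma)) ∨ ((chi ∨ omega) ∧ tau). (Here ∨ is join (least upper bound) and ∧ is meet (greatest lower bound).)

tau ∧ gamma = gamma
delta ∨ gamma = delta
chi ∨ omega = omega
omega ∧ tau = tau
delta ∨ tau = theta

theta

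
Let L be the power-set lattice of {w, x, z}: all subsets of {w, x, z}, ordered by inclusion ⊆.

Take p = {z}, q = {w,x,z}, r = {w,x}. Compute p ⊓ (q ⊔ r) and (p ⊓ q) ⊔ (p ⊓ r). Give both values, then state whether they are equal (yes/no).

{z}; {z}; yes

q ⊔ r = {w,x,z}, so p ⊓ (q ⊔ r) = {z} ⊓ {w,x,z} = {z}.
p ⊓ q = {z} and p ⊓ r = {}, so (p ⊓ q) ⊔ (p ⊓ r) = {z} ⊔ {} = {z}.
Equal: yes.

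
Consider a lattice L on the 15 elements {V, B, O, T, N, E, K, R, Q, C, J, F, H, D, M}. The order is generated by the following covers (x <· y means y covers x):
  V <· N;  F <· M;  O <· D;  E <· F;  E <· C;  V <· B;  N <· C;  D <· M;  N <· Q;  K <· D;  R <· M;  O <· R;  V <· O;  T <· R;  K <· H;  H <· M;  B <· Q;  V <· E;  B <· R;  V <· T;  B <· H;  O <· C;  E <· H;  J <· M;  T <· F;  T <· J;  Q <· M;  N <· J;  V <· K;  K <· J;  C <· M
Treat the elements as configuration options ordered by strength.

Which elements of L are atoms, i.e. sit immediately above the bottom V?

The atoms are exactly the elements that cover V: B, E, K, N, O, T.

B, E, K, N, O, T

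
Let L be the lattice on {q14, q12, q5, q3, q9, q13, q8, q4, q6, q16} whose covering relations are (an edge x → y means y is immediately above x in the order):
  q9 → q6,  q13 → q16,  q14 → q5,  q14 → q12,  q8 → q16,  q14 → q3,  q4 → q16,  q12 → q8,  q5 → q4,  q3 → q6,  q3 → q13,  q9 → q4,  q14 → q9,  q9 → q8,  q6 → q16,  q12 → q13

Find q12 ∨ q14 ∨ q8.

Common upper bounds of {q12, q14, q8}: q16, q8.
The least among these is q8.

q8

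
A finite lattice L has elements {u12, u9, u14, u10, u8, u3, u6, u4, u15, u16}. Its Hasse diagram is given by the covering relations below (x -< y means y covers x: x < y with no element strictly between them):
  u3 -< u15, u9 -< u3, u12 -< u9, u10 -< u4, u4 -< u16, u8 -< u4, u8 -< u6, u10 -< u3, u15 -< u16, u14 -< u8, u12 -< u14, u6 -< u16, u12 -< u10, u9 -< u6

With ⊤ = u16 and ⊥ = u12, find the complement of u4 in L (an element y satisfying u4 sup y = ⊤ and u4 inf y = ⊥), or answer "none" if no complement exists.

Need y with u4 ∨ y = u16 and u4 ∧ y = u12.
Checking each element gives: u9.

u9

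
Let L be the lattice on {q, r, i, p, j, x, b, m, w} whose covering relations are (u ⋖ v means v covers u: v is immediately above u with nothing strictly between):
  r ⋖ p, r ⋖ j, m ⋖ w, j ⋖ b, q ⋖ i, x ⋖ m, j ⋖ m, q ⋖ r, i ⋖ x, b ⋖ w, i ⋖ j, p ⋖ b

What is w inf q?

q

Common lower bounds of {w, q}: q.
The greatest among these is q.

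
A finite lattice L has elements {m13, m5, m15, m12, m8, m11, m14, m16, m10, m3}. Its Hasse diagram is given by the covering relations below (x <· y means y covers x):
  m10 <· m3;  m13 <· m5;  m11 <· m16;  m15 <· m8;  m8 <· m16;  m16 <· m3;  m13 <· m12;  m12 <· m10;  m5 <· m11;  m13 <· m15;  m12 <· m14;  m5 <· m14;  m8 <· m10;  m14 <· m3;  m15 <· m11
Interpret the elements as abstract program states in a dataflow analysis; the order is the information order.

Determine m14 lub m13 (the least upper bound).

m14

Common upper bounds of {m14, m13}: m14, m3.
The least among these is m14.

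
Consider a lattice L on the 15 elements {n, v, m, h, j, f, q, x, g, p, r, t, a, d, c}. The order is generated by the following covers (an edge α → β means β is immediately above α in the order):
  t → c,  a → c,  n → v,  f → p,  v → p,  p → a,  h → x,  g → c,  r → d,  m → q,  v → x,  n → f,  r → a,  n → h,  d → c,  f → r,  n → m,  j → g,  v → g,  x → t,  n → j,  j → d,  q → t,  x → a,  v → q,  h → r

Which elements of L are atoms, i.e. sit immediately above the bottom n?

The atoms are exactly the elements that cover n: f, h, j, m, v.

f, h, j, m, v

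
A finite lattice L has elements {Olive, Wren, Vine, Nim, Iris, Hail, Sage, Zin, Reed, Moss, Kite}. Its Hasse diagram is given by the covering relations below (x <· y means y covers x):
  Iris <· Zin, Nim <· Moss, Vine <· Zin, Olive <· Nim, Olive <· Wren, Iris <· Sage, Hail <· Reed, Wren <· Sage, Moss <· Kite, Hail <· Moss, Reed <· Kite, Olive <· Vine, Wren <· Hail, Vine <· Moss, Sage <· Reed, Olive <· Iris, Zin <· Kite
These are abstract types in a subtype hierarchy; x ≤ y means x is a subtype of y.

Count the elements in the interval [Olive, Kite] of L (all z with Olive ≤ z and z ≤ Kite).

11

The interval [Olive, Kite] = {Hail, Iris, Kite, Moss, Nim, Olive, Reed, Sage, Vine, Wren, Zin}, which has 11 elements.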